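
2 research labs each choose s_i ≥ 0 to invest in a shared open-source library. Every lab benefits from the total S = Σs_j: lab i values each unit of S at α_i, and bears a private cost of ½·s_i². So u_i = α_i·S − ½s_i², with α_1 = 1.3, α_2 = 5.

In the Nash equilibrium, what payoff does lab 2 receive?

Lab i's FOC: ∂u_i/∂s_i = α_i − s_i = 0, so s_i* = α_i.
NE contributions = (1.3, 5); S = 6.3.
u_2 = α_2·S − ½·(s_2)² = 5·6.3 − ½·5² = 19.

19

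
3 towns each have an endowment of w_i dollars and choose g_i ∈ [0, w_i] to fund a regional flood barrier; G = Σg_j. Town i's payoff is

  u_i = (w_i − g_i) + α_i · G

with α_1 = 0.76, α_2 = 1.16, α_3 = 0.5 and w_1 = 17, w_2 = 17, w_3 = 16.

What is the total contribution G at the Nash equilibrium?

17

∂u_i/∂g_i = α_i − 1, so town i contributes w_i if α_i > 1, else 0.
α_i > 1 for i ∈ {2}; NE contributions (0, 17, 0), G = 17.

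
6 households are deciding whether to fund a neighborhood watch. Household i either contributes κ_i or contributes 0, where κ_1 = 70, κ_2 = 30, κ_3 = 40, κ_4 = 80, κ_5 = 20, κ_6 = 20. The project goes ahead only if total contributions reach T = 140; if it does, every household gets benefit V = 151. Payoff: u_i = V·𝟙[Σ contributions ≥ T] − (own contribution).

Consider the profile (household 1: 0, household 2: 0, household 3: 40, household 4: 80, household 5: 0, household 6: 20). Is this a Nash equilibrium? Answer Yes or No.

Yes

Total = 140 ≥ 140: provided.
Household 1 (pledges 0, payoff 151): pledging 70 → total 210, payoff 81. No gain.
Household 2 (pledges 0, payoff 151): pledging 30 → total 170, payoff 121. No gain.
Household 3 (pledges 40, payoff 111): dropping to 0 → total 100, payoff 0. No gain.
Household 4 (pledges 80, payoff 71): dropping to 0 → total 60, payoff 0. No gain.
Household 5 (pledges 0, payoff 151): pledging 20 → total 160, payoff 131. No gain.
Household 6 (pledges 20, payoff 131): dropping to 0 → total 120, payoff 0. No gain.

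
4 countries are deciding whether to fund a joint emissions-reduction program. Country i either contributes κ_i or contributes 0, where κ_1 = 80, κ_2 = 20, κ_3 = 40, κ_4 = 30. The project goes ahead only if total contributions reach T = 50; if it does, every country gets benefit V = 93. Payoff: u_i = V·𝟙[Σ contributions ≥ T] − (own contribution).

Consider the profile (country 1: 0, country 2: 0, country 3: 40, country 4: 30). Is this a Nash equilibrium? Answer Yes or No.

Total = 70 ≥ 50: provided.
Country 1 (pledges 0, payoff 93): pledging 80 → total 150, payoff 13. No gain.
Country 2 (pledges 0, payoff 93): pledging 20 → total 90, payoff 73. No gain.
Country 3 (pledges 40, payoff 53): dropping to 0 → total 30, payoff 0. No gain.
Country 4 (pledges 30, payoff 63): dropping to 0 → total 40, payoff 0. No gain.

Yes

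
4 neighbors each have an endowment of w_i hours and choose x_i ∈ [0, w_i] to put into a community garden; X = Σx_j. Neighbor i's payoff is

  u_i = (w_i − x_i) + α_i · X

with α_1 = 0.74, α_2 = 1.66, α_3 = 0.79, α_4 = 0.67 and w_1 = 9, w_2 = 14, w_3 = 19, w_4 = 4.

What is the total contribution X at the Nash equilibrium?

14

∂u_i/∂x_i = α_i − 1, so neighbor i contributes w_i if α_i > 1, else 0.
α_i > 1 for i ∈ {2}; NE contributions (0, 14, 0, 0), X = 14.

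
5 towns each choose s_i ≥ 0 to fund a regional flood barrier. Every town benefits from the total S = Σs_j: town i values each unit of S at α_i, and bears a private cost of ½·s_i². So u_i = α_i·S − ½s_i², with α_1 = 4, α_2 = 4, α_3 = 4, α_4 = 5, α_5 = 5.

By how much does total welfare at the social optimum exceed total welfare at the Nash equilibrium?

775

Town i's FOC: ∂u_i/∂s_i = α_i − s_i = 0, so s_i* = α_i.
NE contributions = (4, 4, 4, 5, 5); S = 22.
W^NE = (Σα)·S − ½Σα_i² = 22² − ½·98 = 435.
Planner sets s_i = Σα_j = 22 for every i, so S^SO = 5·22 = 110.
W^SO = (Σα)·S^SO − ½·5·(Σα)² = (5/2)·22² = 1210.
Deadweight loss = W^SO − W^NE = 775.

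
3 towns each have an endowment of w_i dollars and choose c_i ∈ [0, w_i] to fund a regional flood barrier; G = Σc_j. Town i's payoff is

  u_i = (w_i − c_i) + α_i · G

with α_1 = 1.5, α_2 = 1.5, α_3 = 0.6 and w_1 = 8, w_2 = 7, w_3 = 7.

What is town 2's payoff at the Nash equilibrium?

22.5

∂u_i/∂c_i = α_i − 1, so town i contributes w_i if α_i > 1, else 0.
α_i > 1 for i ∈ {1, 2}; NE contributions (8, 7, 0), G = 15.
u_2 = (7 − 7) + 1.5·15 = 22.5.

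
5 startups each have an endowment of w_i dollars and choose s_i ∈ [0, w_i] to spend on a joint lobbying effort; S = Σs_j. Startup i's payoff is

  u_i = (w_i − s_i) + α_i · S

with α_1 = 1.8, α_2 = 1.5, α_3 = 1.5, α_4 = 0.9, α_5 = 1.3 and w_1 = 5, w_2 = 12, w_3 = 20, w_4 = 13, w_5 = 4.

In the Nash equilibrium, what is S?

41

∂u_i/∂s_i = α_i − 1, so startup i contributes w_i if α_i > 1, else 0.
α_i > 1 for i ∈ {1, 2, 3, 5}; NE contributions (5, 12, 20, 0, 4), S = 41.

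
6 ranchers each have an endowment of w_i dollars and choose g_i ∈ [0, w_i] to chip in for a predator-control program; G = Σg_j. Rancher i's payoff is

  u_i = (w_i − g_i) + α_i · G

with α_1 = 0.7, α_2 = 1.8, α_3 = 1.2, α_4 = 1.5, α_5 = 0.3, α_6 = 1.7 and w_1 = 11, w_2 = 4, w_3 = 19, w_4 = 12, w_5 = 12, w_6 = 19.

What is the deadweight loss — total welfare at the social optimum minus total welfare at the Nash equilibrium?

142.6

∂u_i/∂g_i = α_i − 1, so rancher i contributes w_i if α_i > 1, else 0.
α_i > 1 for i ∈ {2, 3, 4, 6}; NE contributions (0, 4, 19, 12, 0, 19), G = 54.
W^NE = Σw_i − G^NE + (Σα_i)·G^NE = 77 + 6.2·54 = 411.8.
Planner: ∂(Σu_j)/∂g_i = Σα_j − 1 = 6.2 > 0, so everyone contributes w_i; G^SO = 77, W^SO = 77 + 6.2·77 = 554.4.
Deadweight loss = 142.6.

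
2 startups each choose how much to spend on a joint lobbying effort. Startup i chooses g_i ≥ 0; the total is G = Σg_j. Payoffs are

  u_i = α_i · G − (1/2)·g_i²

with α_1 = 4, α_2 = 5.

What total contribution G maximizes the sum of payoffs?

Planner FOC: ∂(Σu_j)/∂g_i = (Σα_j) − g_i = 0, so g_i^SO = Σα_j = 9 for every i; G^SO = 18.

18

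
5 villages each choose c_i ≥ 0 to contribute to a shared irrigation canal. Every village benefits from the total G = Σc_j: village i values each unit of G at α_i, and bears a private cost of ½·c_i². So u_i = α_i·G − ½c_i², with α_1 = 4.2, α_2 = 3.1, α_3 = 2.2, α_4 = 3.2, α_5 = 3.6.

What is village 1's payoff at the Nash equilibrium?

Village i's FOC: ∂u_i/∂c_i = α_i − c_i = 0, so c_i* = α_i.
NE contributions = (4.2, 3.1, 2.2, 3.2, 3.6); G = 16.3.
u_1 = α_1·G − ½·(c_1)² = 4.2·16.3 − ½·4.2² = 59.64.

59.64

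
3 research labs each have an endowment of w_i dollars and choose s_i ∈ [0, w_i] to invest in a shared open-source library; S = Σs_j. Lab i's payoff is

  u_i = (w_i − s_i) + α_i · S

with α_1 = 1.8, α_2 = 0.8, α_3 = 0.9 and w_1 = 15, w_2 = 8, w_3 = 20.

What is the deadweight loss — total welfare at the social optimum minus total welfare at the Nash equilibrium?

70

∂u_i/∂s_i = α_i − 1, so lab i contributes w_i if α_i > 1, else 0.
α_i > 1 for i ∈ {1}; NE contributions (15, 0, 0), S = 15.
W^NE = Σw_i − S^NE + (Σα_i)·S^NE = 43 + 2.5·15 = 80.5.
Planner: ∂(Σu_j)/∂s_i = Σα_j − 1 = 2.5 > 0, so everyone contributes w_i; S^SO = 43, W^SO = 43 + 2.5·43 = 150.5.
Deadweight loss = 70.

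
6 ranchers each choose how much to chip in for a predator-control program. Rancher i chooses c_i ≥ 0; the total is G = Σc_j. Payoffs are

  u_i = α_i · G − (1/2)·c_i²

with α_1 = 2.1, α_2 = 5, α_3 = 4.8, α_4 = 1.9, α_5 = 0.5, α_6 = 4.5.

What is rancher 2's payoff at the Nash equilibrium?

81.5

Rancher i's FOC: ∂u_i/∂c_i = α_i − c_i = 0, so c_i* = α_i.
NE contributions = (2.1, 5, 4.8, 1.9, 0.5, 4.5); G = 18.8.
u_2 = α_2·G − ½·(c_2)² = 5·18.8 − ½·5² = 81.5.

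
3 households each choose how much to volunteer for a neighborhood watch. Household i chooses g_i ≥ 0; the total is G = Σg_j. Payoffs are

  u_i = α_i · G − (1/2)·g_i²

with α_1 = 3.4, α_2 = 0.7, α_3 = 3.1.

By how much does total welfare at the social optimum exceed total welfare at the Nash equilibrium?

36.75

Household i's FOC: ∂u_i/∂g_i = α_i − g_i = 0, so g_i* = α_i.
NE contributions = (3.4, 0.7, 3.1); G = 7.2.
W^NE = (Σα)·G − ½Σα_i² = 7.2² − ½·21.66 = 41.01.
Planner sets g_i = Σα_j = 7.2 for every i, so G^SO = 3·7.2 = 21.6.
W^SO = (Σα)·G^SO − ½·3·(Σα)² = (3/2)·7.2² = 77.76.
Deadweight loss = W^SO − W^NE = 36.75.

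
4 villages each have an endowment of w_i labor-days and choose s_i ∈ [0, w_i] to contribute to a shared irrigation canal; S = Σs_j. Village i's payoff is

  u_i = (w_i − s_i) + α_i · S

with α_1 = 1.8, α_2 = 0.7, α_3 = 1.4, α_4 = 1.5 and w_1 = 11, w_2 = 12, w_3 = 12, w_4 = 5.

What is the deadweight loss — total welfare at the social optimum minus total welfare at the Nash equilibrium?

52.8

∂u_i/∂s_i = α_i − 1, so village i contributes w_i if α_i > 1, else 0.
α_i > 1 for i ∈ {1, 3, 4}; NE contributions (11, 0, 12, 5), S = 28.
W^NE = Σw_i − S^NE + (Σα_i)·S^NE = 40 + 4.4·28 = 163.2.
Planner: ∂(Σu_j)/∂s_i = Σα_j − 1 = 4.4 > 0, so everyone contributes w_i; S^SO = 40, W^SO = 40 + 4.4·40 = 216.
Deadweight loss = 52.8.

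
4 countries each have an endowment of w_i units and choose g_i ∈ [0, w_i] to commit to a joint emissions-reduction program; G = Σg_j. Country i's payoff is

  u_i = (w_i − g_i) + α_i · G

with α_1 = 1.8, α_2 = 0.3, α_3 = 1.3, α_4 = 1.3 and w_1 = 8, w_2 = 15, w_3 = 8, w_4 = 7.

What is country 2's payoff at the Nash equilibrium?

∂u_i/∂g_i = α_i − 1, so country i contributes w_i if α_i > 1, else 0.
α_i > 1 for i ∈ {1, 3, 4}; NE contributions (8, 0, 8, 7), G = 23.
u_2 = (15 − 0) + 0.3·23 = 21.9.

21.9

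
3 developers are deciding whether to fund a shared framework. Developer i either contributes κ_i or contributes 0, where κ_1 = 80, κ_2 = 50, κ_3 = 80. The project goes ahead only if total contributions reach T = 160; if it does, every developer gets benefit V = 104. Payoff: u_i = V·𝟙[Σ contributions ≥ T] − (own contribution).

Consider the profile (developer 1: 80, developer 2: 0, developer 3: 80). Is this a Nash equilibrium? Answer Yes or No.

Yes

Total = 160 ≥ 160: provided.
Developer 1 (pledges 80, payoff 24): dropping to 0 → total 80, payoff 0. No gain.
Developer 2 (pledges 0, payoff 104): pledging 50 → total 210, payoff 54. No gain.
Developer 3 (pledges 80, payoff 24): dropping to 0 → total 80, payoff 0. No gain.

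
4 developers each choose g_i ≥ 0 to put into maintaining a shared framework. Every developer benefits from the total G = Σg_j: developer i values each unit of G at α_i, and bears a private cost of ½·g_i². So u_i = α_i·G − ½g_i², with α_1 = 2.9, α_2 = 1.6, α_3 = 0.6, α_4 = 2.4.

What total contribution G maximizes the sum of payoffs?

30

Planner FOC: ∂(Σu_j)/∂g_i = (Σα_j) − g_i = 0, so g_i^SO = Σα_j = 7.5 for every i; G^SO = 30.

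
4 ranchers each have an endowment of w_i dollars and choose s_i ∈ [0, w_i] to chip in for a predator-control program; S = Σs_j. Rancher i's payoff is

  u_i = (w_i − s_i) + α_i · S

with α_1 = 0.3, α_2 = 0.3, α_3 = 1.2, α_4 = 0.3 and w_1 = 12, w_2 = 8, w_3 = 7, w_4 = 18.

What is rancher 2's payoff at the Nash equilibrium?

∂u_i/∂s_i = α_i − 1, so rancher i contributes w_i if α_i > 1, else 0.
α_i > 1 for i ∈ {3}; NE contributions (0, 0, 7, 0), S = 7.
u_2 = (8 − 0) + 0.3·7 = 10.1.

10.1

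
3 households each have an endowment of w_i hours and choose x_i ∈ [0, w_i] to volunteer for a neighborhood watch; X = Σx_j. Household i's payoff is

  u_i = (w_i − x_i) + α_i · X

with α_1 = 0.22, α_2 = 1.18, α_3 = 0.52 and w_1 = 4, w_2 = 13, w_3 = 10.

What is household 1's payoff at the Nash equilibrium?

6.86

∂u_i/∂x_i = α_i − 1, so household i contributes w_i if α_i > 1, else 0.
α_i > 1 for i ∈ {2}; NE contributions (0, 13, 0), X = 13.
u_1 = (4 − 0) + 0.22·13 = 6.86.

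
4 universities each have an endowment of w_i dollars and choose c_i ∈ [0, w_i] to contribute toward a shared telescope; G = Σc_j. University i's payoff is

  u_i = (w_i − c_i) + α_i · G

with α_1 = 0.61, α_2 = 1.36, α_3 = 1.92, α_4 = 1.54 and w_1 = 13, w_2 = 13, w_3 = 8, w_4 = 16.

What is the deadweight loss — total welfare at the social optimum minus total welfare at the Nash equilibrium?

∂u_i/∂c_i = α_i − 1, so university i contributes w_i if α_i > 1, else 0.
α_i > 1 for i ∈ {2, 3, 4}; NE contributions (0, 13, 8, 16), G = 37.
W^NE = Σw_i − G^NE + (Σα_i)·G^NE = 50 + 4.43·37 = 213.91.
Planner: ∂(Σu_j)/∂c_i = Σα_j − 1 = 4.43 > 0, so everyone contributes w_i; G^SO = 50, W^SO = 50 + 4.43·50 = 271.5.
Deadweight loss = 57.59.

57.59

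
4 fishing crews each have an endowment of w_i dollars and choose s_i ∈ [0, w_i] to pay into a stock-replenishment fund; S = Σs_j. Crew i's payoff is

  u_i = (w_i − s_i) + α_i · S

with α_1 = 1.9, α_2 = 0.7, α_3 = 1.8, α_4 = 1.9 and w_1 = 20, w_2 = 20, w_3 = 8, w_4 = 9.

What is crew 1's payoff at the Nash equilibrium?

70.3

∂u_i/∂s_i = α_i − 1, so crew i contributes w_i if α_i > 1, else 0.
α_i > 1 for i ∈ {1, 3, 4}; NE contributions (20, 0, 8, 9), S = 37.
u_1 = (20 − 20) + 1.9·37 = 70.3.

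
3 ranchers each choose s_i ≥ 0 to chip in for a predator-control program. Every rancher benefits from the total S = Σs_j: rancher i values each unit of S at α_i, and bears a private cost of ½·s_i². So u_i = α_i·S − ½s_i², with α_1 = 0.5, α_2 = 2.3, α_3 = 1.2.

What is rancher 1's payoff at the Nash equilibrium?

1.875

Rancher i's FOC: ∂u_i/∂s_i = α_i − s_i = 0, so s_i* = α_i.
NE contributions = (0.5, 2.3, 1.2); S = 4.
u_1 = α_1·S − ½·(s_1)² = 0.5·4 − ½·0.5² = 1.875.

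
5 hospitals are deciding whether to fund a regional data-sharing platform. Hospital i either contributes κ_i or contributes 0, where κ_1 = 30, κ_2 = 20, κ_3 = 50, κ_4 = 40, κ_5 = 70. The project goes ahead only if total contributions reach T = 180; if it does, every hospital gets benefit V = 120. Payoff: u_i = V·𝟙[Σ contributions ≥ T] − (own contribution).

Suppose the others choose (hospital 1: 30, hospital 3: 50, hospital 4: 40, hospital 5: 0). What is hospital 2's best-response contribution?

0

Others' total = 120. Even contributing 20 gives 140 < 180: no benefit either way.
Best response: 0.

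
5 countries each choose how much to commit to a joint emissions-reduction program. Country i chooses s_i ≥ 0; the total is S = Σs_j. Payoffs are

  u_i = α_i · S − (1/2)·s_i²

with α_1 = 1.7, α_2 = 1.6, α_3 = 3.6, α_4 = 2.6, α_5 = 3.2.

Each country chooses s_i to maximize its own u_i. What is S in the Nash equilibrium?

Country i's FOC: ∂u_i/∂s_i = α_i − s_i = 0, so s_i* = α_i.
NE contributions = (1.7, 1.6, 3.6, 2.6, 3.2); S = 12.7.

12.7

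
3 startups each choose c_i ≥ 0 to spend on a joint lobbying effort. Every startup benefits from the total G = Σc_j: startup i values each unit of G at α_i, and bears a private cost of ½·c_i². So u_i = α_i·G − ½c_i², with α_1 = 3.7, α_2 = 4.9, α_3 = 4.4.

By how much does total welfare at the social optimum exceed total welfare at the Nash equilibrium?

Startup i's FOC: ∂u_i/∂c_i = α_i − c_i = 0, so c_i* = α_i.
NE contributions = (3.7, 4.9, 4.4); G = 13.
W^NE = (Σα)·G − ½Σα_i² = 13² − ½·57.06 = 140.47.
Planner sets c_i = Σα_j = 13 for every i, so G^SO = 3·13 = 39.
W^SO = (Σα)·G^SO − ½·3·(Σα)² = (3/2)·13² = 253.5.
Deadweight loss = W^SO − W^NE = 113.03.

113.03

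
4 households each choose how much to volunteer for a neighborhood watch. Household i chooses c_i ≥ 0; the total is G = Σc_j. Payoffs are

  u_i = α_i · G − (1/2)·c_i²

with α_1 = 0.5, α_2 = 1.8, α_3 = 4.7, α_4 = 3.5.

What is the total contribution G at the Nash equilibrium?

Household i's FOC: ∂u_i/∂c_i = α_i − c_i = 0, so c_i* = α_i.
NE contributions = (0.5, 1.8, 4.7, 3.5); G = 10.5.

10.5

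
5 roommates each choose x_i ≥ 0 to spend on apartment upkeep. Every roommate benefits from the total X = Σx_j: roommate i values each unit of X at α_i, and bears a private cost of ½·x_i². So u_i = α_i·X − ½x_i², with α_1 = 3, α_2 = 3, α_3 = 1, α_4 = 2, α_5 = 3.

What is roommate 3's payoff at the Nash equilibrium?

11.5

Roommate i's FOC: ∂u_i/∂x_i = α_i − x_i = 0, so x_i* = α_i.
NE contributions = (3, 3, 1, 2, 3); X = 12.
u_3 = α_3·X − ½·(x_3)² = 1·12 − ½·1² = 11.5.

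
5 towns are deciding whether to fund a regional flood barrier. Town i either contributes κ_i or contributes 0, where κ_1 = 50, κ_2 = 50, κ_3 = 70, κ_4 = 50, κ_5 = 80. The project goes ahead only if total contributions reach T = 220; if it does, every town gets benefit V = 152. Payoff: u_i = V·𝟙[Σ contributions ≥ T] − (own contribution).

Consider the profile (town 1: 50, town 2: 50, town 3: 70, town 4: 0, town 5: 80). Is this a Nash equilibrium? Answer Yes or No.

Total = 250 ≥ 220: provided.
Town 1 (pledges 50, payoff 102): dropping to 0 → total 200, payoff 0. No gain.
Town 2 (pledges 50, payoff 102): dropping to 0 → total 200, payoff 0. No gain.
Town 3 (pledges 70, payoff 82): dropping to 0 → total 180, payoff 0. No gain.
Town 4 (pledges 0, payoff 152): pledging 50 → total 300, payoff 102. No gain.
Town 5 (pledges 80, payoff 72): dropping to 0 → total 170, payoff 0. No gain.

Yes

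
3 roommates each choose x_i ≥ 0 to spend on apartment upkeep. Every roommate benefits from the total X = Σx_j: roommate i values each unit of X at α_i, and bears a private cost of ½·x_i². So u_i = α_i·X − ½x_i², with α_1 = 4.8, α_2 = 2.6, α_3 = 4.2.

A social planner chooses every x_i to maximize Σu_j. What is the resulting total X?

34.8

Planner FOC: ∂(Σu_j)/∂x_i = (Σα_j) − x_i = 0, so x_i^SO = Σα_j = 11.6 for every i; X^SO = 34.8.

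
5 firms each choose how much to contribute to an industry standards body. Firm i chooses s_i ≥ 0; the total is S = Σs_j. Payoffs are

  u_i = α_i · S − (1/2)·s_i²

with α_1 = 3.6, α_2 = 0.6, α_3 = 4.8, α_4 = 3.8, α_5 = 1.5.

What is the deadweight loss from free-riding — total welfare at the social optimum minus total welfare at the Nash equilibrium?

Firm i's FOC: ∂u_i/∂s_i = α_i − s_i = 0, so s_i* = α_i.
NE contributions = (3.6, 0.6, 4.8, 3.8, 1.5); S = 14.3.
W^NE = (Σα)·S − ½Σα_i² = 14.3² − ½·53.05 = 177.965.
Planner sets s_i = Σα_j = 14.3 for every i, so S^SO = 5·14.3 = 71.5.
W^SO = (Σα)·S^SO − ½·5·(Σα)² = (5/2)·14.3² = 511.225.
Deadweight loss = W^SO − W^NE = 333.26.

333.26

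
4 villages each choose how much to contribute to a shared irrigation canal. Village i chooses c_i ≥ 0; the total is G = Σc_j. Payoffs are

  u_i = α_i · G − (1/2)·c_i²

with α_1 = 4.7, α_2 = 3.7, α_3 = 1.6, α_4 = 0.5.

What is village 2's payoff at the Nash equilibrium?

Village i's FOC: ∂u_i/∂c_i = α_i − c_i = 0, so c_i* = α_i.
NE contributions = (4.7, 3.7, 1.6, 0.5); G = 10.5.
u_2 = α_2·G − ½·(c_2)² = 3.7·10.5 − ½·3.7² = 32.005.

32.005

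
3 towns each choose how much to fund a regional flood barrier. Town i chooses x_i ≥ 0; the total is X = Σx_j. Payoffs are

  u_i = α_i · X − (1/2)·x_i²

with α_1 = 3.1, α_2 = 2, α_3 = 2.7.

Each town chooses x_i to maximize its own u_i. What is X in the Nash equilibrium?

7.8

Town i's FOC: ∂u_i/∂x_i = α_i − x_i = 0, so x_i* = α_i.
NE contributions = (3.1, 2, 2.7); X = 7.8.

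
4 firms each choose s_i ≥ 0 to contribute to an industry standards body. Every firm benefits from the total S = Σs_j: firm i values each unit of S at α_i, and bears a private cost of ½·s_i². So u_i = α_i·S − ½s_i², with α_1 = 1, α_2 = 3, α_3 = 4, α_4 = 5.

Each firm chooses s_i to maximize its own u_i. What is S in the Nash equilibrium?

Firm i's FOC: ∂u_i/∂s_i = α_i − s_i = 0, so s_i* = α_i.
NE contributions = (1, 3, 4, 5); S = 13.

13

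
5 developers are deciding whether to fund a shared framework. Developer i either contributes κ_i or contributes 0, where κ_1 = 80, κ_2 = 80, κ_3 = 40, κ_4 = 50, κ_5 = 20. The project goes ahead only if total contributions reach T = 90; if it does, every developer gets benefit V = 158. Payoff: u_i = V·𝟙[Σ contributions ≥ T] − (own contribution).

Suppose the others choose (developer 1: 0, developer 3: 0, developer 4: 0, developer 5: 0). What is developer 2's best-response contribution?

0

Others' total = 0. Even contributing 80 gives 80 < 90: no benefit either way.
Best response: 0.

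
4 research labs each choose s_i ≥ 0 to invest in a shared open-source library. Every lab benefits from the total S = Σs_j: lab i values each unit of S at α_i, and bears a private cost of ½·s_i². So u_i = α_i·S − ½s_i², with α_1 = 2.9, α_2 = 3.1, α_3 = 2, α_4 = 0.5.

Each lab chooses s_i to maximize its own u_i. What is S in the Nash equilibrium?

8.5

Lab i's FOC: ∂u_i/∂s_i = α_i − s_i = 0, so s_i* = α_i.
NE contributions = (2.9, 3.1, 2, 0.5); S = 8.5.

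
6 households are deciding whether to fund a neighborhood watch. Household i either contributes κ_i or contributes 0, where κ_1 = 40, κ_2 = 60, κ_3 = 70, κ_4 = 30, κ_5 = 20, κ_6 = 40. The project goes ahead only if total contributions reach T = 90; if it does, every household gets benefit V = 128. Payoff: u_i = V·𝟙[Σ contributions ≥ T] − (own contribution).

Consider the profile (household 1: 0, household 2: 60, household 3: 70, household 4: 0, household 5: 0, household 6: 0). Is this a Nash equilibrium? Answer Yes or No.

Yes

Total = 130 ≥ 90: provided.
Household 1 (pledges 0, payoff 128): pledging 40 → total 170, payoff 88. No gain.
Household 2 (pledges 60, payoff 68): dropping to 0 → total 70, payoff 0. No gain.
Household 3 (pledges 70, payoff 58): dropping to 0 → total 60, payoff 0. No gain.
Household 4 (pledges 0, payoff 128): pledging 30 → total 160, payoff 98. No gain.
Household 5 (pledges 0, payoff 128): pledging 20 → total 150, payoff 108. No gain.
Household 6 (pledges 0, payoff 128): pledging 40 → total 170, payoff 88. No gain.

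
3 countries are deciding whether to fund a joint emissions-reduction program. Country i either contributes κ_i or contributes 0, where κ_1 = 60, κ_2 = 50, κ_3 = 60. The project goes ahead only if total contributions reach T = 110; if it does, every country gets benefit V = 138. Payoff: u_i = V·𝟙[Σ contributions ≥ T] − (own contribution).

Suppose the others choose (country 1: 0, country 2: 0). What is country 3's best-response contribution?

0

Others' total = 0. Even contributing 60 gives 60 < 110: no benefit either way.
Best response: 0.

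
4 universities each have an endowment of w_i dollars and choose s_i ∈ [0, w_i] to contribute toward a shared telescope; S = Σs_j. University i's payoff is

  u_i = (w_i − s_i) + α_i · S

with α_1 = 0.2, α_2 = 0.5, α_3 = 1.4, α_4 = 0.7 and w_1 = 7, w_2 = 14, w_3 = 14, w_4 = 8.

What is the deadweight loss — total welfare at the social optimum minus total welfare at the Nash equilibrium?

52.2

∂u_i/∂s_i = α_i − 1, so university i contributes w_i if α_i > 1, else 0.
α_i > 1 for i ∈ {3}; NE contributions (0, 0, 14, 0), S = 14.
W^NE = Σw_i − S^NE + (Σα_i)·S^NE = 43 + 1.8·14 = 68.2.
Planner: ∂(Σu_j)/∂s_i = Σα_j − 1 = 1.8 > 0, so everyone contributes w_i; S^SO = 43, W^SO = 43 + 1.8·43 = 120.4.
Deadweight loss = 52.2.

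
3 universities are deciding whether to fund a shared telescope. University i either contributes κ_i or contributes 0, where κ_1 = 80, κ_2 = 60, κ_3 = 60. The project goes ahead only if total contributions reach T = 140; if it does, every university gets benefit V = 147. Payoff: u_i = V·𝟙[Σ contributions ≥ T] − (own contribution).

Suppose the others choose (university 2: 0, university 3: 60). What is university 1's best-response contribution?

Others' total = 60. Contributing 80 brings total to 140 ≥ 140: gain V − κ_1 = 67.
Best response: 80.

80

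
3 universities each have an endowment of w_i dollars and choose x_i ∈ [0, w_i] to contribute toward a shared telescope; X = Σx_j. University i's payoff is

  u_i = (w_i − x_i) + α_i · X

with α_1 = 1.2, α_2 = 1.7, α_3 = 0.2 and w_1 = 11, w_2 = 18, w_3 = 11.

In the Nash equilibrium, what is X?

29

∂u_i/∂x_i = α_i − 1, so university i contributes w_i if α_i > 1, else 0.
α_i > 1 for i ∈ {1, 2}; NE contributions (11, 18, 0), X = 29.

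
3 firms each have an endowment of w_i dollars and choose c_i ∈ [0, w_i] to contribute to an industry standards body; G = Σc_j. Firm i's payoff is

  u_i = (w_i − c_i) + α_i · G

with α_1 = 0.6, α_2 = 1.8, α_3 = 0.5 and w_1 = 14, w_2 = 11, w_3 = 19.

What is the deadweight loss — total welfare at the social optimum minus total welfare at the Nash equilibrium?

∂u_i/∂c_i = α_i − 1, so firm i contributes w_i if α_i > 1, else 0.
α_i > 1 for i ∈ {2}; NE contributions (0, 11, 0), G = 11.
W^NE = Σw_i − G^NE + (Σα_i)·G^NE = 44 + 1.9·11 = 64.9.
Planner: ∂(Σu_j)/∂c_i = Σα_j − 1 = 1.9 > 0, so everyone contributes w_i; G^SO = 44, W^SO = 44 + 1.9·44 = 127.6.
Deadweight loss = 62.7.

62.7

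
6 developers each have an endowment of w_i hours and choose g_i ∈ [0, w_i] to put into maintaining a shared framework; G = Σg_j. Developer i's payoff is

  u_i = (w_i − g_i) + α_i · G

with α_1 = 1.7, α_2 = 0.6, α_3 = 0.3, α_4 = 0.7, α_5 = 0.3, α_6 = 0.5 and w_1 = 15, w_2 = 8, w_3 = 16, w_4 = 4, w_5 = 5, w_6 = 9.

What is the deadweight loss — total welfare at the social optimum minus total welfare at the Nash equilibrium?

130.2

∂u_i/∂g_i = α_i − 1, so developer i contributes w_i if α_i > 1, else 0.
α_i > 1 for i ∈ {1}; NE contributions (15, 0, 0, 0, 0, 0), G = 15.
W^NE = Σw_i − G^NE + (Σα_i)·G^NE = 57 + 3.1·15 = 103.5.
Planner: ∂(Σu_j)/∂g_i = Σα_j − 1 = 3.1 > 0, so everyone contributes w_i; G^SO = 57, W^SO = 57 + 3.1·57 = 233.7.
Deadweight loss = 130.2.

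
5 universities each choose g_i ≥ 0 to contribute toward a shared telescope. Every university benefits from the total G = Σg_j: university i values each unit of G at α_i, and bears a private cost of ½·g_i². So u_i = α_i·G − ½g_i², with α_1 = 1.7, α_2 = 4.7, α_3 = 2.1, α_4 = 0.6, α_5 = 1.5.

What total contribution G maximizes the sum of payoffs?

Planner FOC: ∂(Σu_j)/∂g_i = (Σα_j) − g_i = 0, so g_i^SO = Σα_j = 10.6 for every i; G^SO = 53.

53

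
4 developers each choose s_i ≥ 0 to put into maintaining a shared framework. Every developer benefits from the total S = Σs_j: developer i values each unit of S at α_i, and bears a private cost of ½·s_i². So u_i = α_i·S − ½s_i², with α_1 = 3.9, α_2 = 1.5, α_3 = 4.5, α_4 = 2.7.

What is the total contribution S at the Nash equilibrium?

Developer i's FOC: ∂u_i/∂s_i = α_i − s_i = 0, so s_i* = α_i.
NE contributions = (3.9, 1.5, 4.5, 2.7); S = 12.6.

12.6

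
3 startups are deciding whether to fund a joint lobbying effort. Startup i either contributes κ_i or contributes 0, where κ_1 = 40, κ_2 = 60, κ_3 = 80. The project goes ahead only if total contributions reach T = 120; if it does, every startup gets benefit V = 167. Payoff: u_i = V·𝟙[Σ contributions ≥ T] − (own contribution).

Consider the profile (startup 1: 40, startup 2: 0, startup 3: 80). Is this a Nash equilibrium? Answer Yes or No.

Yes

Total = 120 ≥ 120: provided.
Startup 1 (pledges 40, payoff 127): dropping to 0 → total 80, payoff 0. No gain.
Startup 2 (pledges 0, payoff 167): pledging 60 → total 180, payoff 107. No gain.
Startup 3 (pledges 80, payoff 87): dropping to 0 → total 40, payoff 0. No gain.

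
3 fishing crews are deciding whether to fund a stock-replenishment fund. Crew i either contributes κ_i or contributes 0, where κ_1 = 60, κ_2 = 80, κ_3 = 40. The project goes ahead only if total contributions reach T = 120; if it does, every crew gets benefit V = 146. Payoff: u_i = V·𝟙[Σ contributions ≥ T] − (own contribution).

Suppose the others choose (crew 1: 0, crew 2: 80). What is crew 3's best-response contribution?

40

Others' total = 80. Contributing 40 brings total to 120 ≥ 120: gain V − κ_3 = 106.
Best response: 40.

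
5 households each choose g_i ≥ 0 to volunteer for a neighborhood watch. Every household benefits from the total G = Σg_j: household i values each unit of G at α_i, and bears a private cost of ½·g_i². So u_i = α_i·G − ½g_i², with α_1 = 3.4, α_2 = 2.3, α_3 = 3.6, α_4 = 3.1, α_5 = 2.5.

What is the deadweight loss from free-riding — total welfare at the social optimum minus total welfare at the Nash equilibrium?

Household i's FOC: ∂u_i/∂g_i = α_i − g_i = 0, so g_i* = α_i.
NE contributions = (3.4, 2.3, 3.6, 3.1, 2.5); G = 14.9.
W^NE = (Σα)·G − ½Σα_i² = 14.9² − ½·45.67 = 199.175.
Planner sets g_i = Σα_j = 14.9 for every i, so G^SO = 5·14.9 = 74.5.
W^SO = (Σα)·G^SO − ½·5·(Σα)² = (5/2)·14.9² = 555.025.
Deadweight loss = W^SO − W^NE = 355.85.

355.85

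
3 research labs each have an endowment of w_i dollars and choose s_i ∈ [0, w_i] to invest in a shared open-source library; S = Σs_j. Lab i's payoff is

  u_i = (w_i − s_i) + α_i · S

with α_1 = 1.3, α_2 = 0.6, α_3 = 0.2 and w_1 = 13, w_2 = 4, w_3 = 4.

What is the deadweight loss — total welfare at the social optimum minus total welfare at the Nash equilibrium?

8.8

∂u_i/∂s_i = α_i − 1, so lab i contributes w_i if α_i > 1, else 0.
α_i > 1 for i ∈ {1}; NE contributions (13, 0, 0), S = 13.
W^NE = Σw_i − S^NE + (Σα_i)·S^NE = 21 + 1.1·13 = 35.3.
Planner: ∂(Σu_j)/∂s_i = Σα_j − 1 = 1.1 > 0, so everyone contributes w_i; S^SO = 21, W^SO = 21 + 1.1·21 = 44.1.
Deadweight loss = 8.8.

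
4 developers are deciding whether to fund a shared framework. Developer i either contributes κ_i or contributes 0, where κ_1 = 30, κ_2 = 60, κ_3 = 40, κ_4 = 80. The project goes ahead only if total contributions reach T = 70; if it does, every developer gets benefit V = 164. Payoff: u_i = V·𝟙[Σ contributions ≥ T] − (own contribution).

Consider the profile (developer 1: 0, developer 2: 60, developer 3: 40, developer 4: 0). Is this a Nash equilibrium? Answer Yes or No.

Total = 100 ≥ 70: provided.
Developer 1 (pledges 0, payoff 164): pledging 30 → total 130, payoff 134. No gain.
Developer 2 (pledges 60, payoff 104): dropping to 0 → total 40, payoff 0. No gain.
Developer 3 (pledges 40, payoff 124): dropping to 0 → total 60, payoff 0. No gain.
Developer 4 (pledges 0, payoff 164): pledging 80 → total 180, payoff 84. No gain.

Yes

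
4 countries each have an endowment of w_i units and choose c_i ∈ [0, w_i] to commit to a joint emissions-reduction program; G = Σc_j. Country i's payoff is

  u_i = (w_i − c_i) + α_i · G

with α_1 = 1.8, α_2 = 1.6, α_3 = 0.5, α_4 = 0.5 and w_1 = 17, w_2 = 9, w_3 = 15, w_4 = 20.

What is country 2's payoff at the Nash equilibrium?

41.6

∂u_i/∂c_i = α_i − 1, so country i contributes w_i if α_i > 1, else 0.
α_i > 1 for i ∈ {1, 2}; NE contributions (17, 9, 0, 0), G = 26.
u_2 = (9 − 9) + 1.6·26 = 41.6.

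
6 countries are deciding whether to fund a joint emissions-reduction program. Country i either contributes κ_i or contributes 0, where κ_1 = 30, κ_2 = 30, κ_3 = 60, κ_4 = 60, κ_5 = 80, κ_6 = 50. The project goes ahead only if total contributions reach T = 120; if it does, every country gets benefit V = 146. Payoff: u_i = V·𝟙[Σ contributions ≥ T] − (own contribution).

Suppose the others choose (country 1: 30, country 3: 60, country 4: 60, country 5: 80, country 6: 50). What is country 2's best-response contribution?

Others' total = 280 ≥ 120; contributing adds cost 30 for no extra benefit.
Best response: 0.

0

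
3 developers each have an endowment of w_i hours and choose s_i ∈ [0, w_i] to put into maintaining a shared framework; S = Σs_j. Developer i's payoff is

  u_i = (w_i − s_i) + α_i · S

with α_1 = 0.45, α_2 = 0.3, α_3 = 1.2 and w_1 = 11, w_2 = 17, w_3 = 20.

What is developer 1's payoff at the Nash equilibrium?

∂u_i/∂s_i = α_i − 1, so developer i contributes w_i if α_i > 1, else 0.
α_i > 1 for i ∈ {3}; NE contributions (0, 0, 20), S = 20.
u_1 = (11 − 0) + 0.45·20 = 20.

20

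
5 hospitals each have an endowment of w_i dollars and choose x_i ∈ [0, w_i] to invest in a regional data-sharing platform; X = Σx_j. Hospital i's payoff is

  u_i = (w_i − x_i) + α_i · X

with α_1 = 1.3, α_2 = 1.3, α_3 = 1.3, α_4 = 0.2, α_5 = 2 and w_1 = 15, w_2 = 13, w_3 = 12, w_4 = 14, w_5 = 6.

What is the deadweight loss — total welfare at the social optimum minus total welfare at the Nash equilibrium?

∂u_i/∂x_i = α_i − 1, so hospital i contributes w_i if α_i > 1, else 0.
α_i > 1 for i ∈ {1, 2, 3, 5}; NE contributions (15, 13, 12, 0, 6), X = 46.
W^NE = Σw_i − X^NE + (Σα_i)·X^NE = 60 + 5.1·46 = 294.6.
Planner: ∂(Σu_j)/∂x_i = Σα_j − 1 = 5.1 > 0, so everyone contributes w_i; X^SO = 60, W^SO = 60 + 5.1·60 = 366.
Deadweight loss = 71.4.

71.4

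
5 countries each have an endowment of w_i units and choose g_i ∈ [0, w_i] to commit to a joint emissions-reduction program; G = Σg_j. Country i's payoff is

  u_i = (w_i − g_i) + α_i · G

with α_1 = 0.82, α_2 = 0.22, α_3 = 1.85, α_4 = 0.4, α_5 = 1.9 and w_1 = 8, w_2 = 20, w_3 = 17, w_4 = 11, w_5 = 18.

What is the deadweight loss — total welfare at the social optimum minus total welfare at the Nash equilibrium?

∂u_i/∂g_i = α_i − 1, so country i contributes w_i if α_i > 1, else 0.
α_i > 1 for i ∈ {3, 5}; NE contributions (0, 0, 17, 0, 18), G = 35.
W^NE = Σw_i − G^NE + (Σα_i)·G^NE = 74 + 4.19·35 = 220.65.
Planner: ∂(Σu_j)/∂g_i = Σα_j − 1 = 4.19 > 0, so everyone contributes w_i; G^SO = 74, W^SO = 74 + 4.19·74 = 384.06.
Deadweight loss = 163.41.

163.41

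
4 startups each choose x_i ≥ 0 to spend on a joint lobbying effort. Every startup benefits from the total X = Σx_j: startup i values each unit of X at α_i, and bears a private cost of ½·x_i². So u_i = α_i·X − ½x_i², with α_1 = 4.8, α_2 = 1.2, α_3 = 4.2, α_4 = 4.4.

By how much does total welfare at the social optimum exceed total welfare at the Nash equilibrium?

243.9

Startup i's FOC: ∂u_i/∂x_i = α_i − x_i = 0, so x_i* = α_i.
NE contributions = (4.8, 1.2, 4.2, 4.4); X = 14.6.
W^NE = (Σα)·X − ½Σα_i² = 14.6² − ½·61.48 = 182.42.
Planner sets x_i = Σα_j = 14.6 for every i, so X^SO = 4·14.6 = 58.4.
W^SO = (Σα)·X^SO − ½·4·(Σα)² = (4/2)·14.6² = 426.32.
Deadweight loss = W^SO − W^NE = 243.9.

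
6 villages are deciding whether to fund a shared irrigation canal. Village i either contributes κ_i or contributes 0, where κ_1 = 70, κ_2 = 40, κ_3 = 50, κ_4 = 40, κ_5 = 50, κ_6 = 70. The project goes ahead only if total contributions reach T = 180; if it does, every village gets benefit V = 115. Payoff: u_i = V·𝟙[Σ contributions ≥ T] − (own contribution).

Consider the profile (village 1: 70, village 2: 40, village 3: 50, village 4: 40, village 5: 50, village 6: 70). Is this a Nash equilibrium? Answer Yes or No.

No

Total = 320 ≥ 180: provided.
Village 1 (pledges 70, payoff 45): dropping to 0 → total 250, payoff 115. Profitable deviation.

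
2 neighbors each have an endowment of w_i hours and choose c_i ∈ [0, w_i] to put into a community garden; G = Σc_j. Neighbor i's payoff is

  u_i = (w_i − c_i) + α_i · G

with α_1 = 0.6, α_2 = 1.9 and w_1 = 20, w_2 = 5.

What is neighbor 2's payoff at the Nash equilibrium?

∂u_i/∂c_i = α_i − 1, so neighbor i contributes w_i if α_i > 1, else 0.
α_i > 1 for i ∈ {2}; NE contributions (0, 5), G = 5.
u_2 = (5 − 5) + 1.9·5 = 9.5.

9.5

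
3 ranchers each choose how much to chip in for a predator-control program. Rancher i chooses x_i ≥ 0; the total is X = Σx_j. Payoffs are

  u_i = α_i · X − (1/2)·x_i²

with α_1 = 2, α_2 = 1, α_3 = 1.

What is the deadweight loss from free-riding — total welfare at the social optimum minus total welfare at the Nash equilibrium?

11

Rancher i's FOC: ∂u_i/∂x_i = α_i − x_i = 0, so x_i* = α_i.
NE contributions = (2, 1, 1); X = 4.
W^NE = (Σα)·X − ½Σα_i² = 4² − ½·6 = 13.
Planner sets x_i = Σα_j = 4 for every i, so X^SO = 3·4 = 12.
W^SO = (Σα)·X^SO − ½·3·(Σα)² = (3/2)·4² = 24.
Deadweight loss = W^SO − W^NE = 11.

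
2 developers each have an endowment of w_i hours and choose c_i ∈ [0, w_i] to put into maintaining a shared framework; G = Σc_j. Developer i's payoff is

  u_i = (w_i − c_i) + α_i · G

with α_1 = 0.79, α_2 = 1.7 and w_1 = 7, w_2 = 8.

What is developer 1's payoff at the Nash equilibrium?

13.32

∂u_i/∂c_i = α_i − 1, so developer i contributes w_i if α_i > 1, else 0.
α_i > 1 for i ∈ {2}; NE contributions (0, 8), G = 8.
u_1 = (7 − 0) + 0.79·8 = 13.32.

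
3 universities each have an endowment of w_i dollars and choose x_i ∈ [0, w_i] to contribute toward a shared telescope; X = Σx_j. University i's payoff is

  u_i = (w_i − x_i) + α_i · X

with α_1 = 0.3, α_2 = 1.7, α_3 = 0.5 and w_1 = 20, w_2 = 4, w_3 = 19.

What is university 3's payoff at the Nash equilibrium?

∂u_i/∂x_i = α_i − 1, so university i contributes w_i if α_i > 1, else 0.
α_i > 1 for i ∈ {2}; NE contributions (0, 4, 0), X = 4.
u_3 = (19 − 0) + 0.5·4 = 21.

21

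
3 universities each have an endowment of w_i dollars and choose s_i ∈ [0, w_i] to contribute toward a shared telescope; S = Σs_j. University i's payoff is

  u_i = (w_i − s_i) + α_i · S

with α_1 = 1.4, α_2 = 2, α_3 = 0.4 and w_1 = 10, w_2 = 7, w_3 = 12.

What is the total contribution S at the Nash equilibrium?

17

∂u_i/∂s_i = α_i − 1, so university i contributes w_i if α_i > 1, else 0.
α_i > 1 for i ∈ {1, 2}; NE contributions (10, 7, 0), S = 17.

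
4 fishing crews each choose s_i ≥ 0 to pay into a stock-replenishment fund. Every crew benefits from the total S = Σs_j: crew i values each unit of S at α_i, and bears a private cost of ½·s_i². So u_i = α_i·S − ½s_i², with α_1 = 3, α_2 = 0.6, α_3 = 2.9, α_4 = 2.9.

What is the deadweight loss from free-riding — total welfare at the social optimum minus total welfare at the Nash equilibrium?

101.45

Crew i's FOC: ∂u_i/∂s_i = α_i − s_i = 0, so s_i* = α_i.
NE contributions = (3, 0.6, 2.9, 2.9); S = 9.4.
W^NE = (Σα)·S − ½Σα_i² = 9.4² − ½·26.18 = 75.27.
Planner sets s_i = Σα_j = 9.4 for every i, so S^SO = 4·9.4 = 37.6.
W^SO = (Σα)·S^SO − ½·4·(Σα)² = (4/2)·9.4² = 176.72.
Deadweight loss = W^SO − W^NE = 101.45.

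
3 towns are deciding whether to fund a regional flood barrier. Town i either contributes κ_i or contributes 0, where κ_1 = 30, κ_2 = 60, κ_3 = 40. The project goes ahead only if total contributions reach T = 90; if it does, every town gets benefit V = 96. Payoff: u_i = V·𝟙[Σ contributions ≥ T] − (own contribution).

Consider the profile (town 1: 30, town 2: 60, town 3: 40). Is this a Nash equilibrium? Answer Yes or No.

No

Total = 130 ≥ 90: provided.
Town 1 (pledges 30, payoff 66): dropping to 0 → total 100, payoff 96. Profitable deviation.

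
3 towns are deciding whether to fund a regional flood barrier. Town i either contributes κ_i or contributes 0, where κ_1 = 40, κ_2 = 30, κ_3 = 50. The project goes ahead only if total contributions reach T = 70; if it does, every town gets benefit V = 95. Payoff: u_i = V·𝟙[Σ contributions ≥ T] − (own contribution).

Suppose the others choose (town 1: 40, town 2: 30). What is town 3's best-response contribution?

Others' total = 70 ≥ 70; contributing adds cost 50 for no extra benefit.
Best response: 0.

0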